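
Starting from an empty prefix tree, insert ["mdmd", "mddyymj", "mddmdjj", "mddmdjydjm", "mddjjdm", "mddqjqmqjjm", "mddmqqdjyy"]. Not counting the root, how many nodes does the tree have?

Count nodes per top-level branch (shared prefixes stored once):
  'm'-branch (mddjjdm, mddmdjj, mddmdjydjm, mddmqqdjyy, mddqjqmqjjm, mddyymj, mdmd): 35 nodes
Sum: 35

35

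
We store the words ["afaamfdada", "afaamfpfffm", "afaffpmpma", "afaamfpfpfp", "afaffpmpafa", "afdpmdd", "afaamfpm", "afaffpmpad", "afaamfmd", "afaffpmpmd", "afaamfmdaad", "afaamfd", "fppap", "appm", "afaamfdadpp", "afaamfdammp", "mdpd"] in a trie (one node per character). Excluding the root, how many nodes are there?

58

Count nodes per top-level branch (shared prefixes stored once):
  'a'-branch (afaamfd, afaamfdada, afaamfdadpp, afaamfdammp, afaamfmd, afaamfmdaad, afaamfpfffm, afaamfpfpfp, afaamfpm, afaffpmpad, afaffpmpafa, afaffpmpma, afaffpmpmd, afdpmdd, appm): 49 nodes
  'f'-branch (fppap): 5 nodes
  'm'-branch (mdpd): 4 nodes
Sum: 58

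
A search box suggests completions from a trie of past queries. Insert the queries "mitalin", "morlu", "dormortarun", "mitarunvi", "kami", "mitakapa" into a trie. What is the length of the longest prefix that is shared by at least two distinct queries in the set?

Look for the deepest trie node that still has at least two words in its subtree.
e.g. "mitakapa" and "mitalin" share the prefix "mita" of length 4; no pair shares a longer one.
Longest shared-prefix length: 4

4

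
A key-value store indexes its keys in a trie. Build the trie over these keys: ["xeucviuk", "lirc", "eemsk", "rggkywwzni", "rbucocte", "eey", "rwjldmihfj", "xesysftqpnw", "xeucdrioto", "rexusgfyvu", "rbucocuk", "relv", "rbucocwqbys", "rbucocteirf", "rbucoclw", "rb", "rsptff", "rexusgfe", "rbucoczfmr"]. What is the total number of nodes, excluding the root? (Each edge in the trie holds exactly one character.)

Count nodes per top-level branch (shared prefixes stored once):
  'e'-branch (eemsk, eey): 6 nodes
  'l'-branch (lirc): 4 nodes
  'r'-branch (rb, rbucoclw, rbucocte, rbucocteirf, rbucocuk, rbucocwqbys, rbucoczfmr, relv, rexusgfe, rexusgfyvu, rggkywwzni, rsptff, rwjldmihfj): 59 nodes
  'x'-branch (xesysftqpnw, xeucdrioto, xeucviuk): 23 nodes
Sum: 92

92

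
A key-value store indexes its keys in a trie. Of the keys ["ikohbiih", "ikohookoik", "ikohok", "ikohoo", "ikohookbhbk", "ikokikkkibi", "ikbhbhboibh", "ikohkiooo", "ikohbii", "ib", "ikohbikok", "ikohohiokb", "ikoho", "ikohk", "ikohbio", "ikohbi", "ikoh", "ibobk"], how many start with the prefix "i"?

Traverse to the node for "i", then collect every word in that subtree.
Matches: "ib", "ibobk", "ikbhbhboibh", "ikoh", "ikohbi", "ikohbii", "ikohbiih", "ikohbikok", "ikohbio", "ikohk", "ikohkiooo", "ikoho", "ikohohiokb", "ikohok", "ikohoo", "ikohookbhbk", "ikohookoik", "ikokikkkibi"
Count: 18

18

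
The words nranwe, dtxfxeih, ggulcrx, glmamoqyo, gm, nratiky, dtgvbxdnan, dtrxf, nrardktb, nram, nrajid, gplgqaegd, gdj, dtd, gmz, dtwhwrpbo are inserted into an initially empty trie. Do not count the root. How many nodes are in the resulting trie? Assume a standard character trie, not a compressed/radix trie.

73

Count nodes per top-level branch (shared prefixes stored once):
  'd'-branch (dtd, dtgvbxdnan, dtrxf, dtwhwrpbo, dtxfxeih): 27 nodes
  'g'-branch (gdj, ggulcrx, glmamoqyo, gm, gmz, gplgqaegd): 27 nodes
  'n'-branch (nrajid, nram, nranwe, nrardktb, nratiky): 19 nodes
Sum: 73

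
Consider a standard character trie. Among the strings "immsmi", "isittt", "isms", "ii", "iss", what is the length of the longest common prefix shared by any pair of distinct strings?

2

The deepest shared node is where two words last agree before diverging.
"isittt" and "isms" agree on "is" (2 characters) before diverging; nothing deeper is shared.
Longest shared-prefix length: 2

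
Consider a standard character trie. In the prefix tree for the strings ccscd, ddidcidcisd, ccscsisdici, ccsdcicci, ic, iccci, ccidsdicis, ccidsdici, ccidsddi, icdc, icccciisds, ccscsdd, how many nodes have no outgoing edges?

10

Leaves are exactly the stored words that no other stored word extends.
Those words: "ccidsddi", "ccidsdicis", "ccscd", "ccscsdd", "ccscsisdici", "ccsdcicci", "ddidcidcisd", "icccciisds", "iccci", "icdc"
Leaf count: 10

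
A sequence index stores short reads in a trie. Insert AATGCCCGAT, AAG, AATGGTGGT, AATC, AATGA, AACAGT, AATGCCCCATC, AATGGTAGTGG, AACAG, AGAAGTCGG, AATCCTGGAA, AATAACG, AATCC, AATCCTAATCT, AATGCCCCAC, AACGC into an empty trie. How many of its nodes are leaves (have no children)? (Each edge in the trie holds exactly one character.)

13

A leaf is a node with no children — equivalently, the end of a word that is not a proper prefix of any other stored word.
Those words: "AACAGT", "AACGC", "AAG", "AATAACG", "AATCCTAATCT", "AATCCTGGAA", "AATGA", "AATGCCCCAC", "AATGCCCCATC", "AATGCCCGAT", "AATGGTAGTGG", "AATGGTGGT", "AGAAGTCGG"
Leaf count: 13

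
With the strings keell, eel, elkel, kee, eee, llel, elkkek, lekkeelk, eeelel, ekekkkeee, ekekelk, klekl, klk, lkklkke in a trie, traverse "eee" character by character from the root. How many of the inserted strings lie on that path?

1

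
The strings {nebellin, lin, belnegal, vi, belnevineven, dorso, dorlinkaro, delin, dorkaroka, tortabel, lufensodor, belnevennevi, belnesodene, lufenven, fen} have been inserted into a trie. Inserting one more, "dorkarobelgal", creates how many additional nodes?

6

The longest prefix of "dorkarobelgal" already in the trie is "dorkaro" (length 7).
New nodes needed: |"dorkarobelgal"| − 7 = 13 − 7 = 6.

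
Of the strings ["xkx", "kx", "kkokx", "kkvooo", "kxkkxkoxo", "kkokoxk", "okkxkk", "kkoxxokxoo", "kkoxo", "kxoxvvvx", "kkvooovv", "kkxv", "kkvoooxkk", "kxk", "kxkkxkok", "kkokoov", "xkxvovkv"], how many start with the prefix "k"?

Walk to "k"; the words in its subtree are exactly those with that prefix.
Matches: "kkokoov", "kkokoxk", "kkokx", "kkoxo", "kkoxxokxoo", "kkvooo", "kkvooovv", "kkvoooxkk", "kkxv", "kx", "kxk", "kxkkxkok", "kxkkxkoxo", "kxoxvvvx"
Count: 14

14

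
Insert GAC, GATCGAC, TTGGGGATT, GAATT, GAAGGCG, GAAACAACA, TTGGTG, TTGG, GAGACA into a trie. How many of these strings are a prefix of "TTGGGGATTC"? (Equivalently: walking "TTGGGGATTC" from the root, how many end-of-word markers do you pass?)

Check each prefix of "TTGGGGATTC" against the stored set — each match is an end-marker on the path.
Prefixes of the query that are stored words: "TTGG", "TTGGGGATT"
Count: 2

2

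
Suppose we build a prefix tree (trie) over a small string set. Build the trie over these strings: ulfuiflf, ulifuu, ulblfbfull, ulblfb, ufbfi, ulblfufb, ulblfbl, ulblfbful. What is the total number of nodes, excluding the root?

28

Insert word by word; a character creates a node only if that edge doesn't already exist:
  "ulfuiflf" → 8 new (u, l, f, u, i, f, l, f)
  "ulifuu" → prefix "ul" already present; 4 new (i, f, u, u)
  "ulblfbfull" → prefix "ul" already present; 8 new (b, l, f, b, f, u, l, l)
  "ulblfb" → prefix "ulblfb" already present; 0 new (none)
  "ufbfi" → prefix "u" already present; 4 new (f, b, f, i)
  "ulblfufb" → prefix "ulblf" already present; 3 new (u, f, b)
  "ulblfbl" → prefix "ulblfb" already present; 1 new (l)
  "ulblfbful" → prefix "ulblfbful" already present; 0 new (none)
Total nodes = 8 + 4 + 8 + 0 + 4 + 3 + 1 + 0 = 28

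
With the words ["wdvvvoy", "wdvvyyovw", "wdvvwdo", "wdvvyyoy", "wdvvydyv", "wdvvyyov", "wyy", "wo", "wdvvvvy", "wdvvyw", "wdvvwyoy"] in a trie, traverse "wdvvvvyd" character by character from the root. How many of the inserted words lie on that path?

1

Traverse "wdvvvvyd" character by character; count nodes along the way that are marked as word ends.
Prefixes of the query that are stored words: "wdvvvvy"
Count: 1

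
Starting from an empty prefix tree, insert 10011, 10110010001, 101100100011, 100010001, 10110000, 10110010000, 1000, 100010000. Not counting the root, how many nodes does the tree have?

25

Insert word by word; a character creates a node only if that edge doesn't already exist:
  "10011" → 5 new (1, 0, 0, 1, 1)
  "10110010001" → prefix "10" already present; 9 new (1, 1, 0, 0, 1, 0, 0, 0, 1)
  "101100100011" → prefix "10110010001" already present; 1 new (1)
  "100010001" → prefix "100" already present; 6 new (0, 1, 0, 0, 0, 1)
  "10110000" → prefix "101100" already present; 2 new (0, 0)
  "10110010000" → prefix "1011001000" already present; 1 new (0)
  "1000" → prefix "1000" already present; 0 new (none)
  "100010000" → prefix "10001000" already present; 1 new (0)
Total nodes = 5 + 9 + 1 + 6 + 2 + 1 + 0 + 1 = 25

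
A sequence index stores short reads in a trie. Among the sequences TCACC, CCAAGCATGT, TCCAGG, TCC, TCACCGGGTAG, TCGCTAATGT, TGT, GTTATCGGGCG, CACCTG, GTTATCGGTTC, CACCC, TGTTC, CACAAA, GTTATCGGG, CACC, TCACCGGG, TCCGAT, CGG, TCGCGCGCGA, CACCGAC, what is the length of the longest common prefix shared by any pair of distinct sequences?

9

The deepest shared node is where two words last agree before diverging.
"GTTATCGGG" and "GTTATCGGGCG" agree on "GTTATCGGG" (9 characters) before diverging; nothing deeper is shared.
Longest shared-prefix length: 9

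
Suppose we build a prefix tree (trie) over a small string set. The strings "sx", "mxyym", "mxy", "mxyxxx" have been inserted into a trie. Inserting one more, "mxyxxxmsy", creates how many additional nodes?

The longest prefix of "mxyxxxmsy" already in the trie is "mxyxxx" (length 6).
Each of the 3 remaining characters creates one node.

3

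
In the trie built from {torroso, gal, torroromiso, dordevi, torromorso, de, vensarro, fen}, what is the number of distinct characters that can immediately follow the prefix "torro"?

The children of the "torro" node are the distinct next characters among strings starting with "torro".
Distinct next characters after "torro": m, r, s.
That node has 3 child edges.

3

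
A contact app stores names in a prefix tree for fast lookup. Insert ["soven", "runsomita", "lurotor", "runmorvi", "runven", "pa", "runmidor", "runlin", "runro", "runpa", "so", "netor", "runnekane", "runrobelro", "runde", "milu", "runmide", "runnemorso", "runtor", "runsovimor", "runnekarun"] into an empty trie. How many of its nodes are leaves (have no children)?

19

A leaf is a node with no children — equivalently, the end of a word that is not a proper prefix of any other stored word.
Those words: "lurotor", "milu", "netor", "pa", "runde", "runlin", "runmide", "runmidor", "runmorvi", "runnekane", "runnekarun", "runnemorso", "runpa", "runrobelro", "runsomita", "runsovimor", "runtor", "runven", "soven"
Leaf count: 19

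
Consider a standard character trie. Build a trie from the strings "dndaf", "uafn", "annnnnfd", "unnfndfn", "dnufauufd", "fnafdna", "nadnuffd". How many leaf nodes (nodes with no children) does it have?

Leaves are exactly the stored words that no other stored word extends.
Those words: "annnnnfd", "dndaf", "dnufauufd", "fnafdna", "nadnuffd", "uafn", "unnfndfn"
Leaf count: 7

7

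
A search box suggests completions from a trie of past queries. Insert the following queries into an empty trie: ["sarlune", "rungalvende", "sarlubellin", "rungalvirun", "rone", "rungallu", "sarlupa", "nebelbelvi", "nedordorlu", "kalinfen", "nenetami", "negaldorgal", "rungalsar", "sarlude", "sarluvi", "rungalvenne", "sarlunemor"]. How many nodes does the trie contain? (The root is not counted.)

88

Insert word by word; a character creates a node only if that edge doesn't already exist:
  "sarlune" → 7 new (s, a, r, l, u, n, e)
  "rungalvende" → 11 new (r, u, n, g, a, l, v, e, n, d, e)
  "sarlubellin" → prefix "sarlu" already present; 6 new (b, e, l, l, i, n)
  "rungalvirun" → prefix "rungalv" already present; 4 new (i, r, u, n)
  "rone" → prefix "r" already present; 3 new (o, n, e)
  "rungallu" → prefix "rungal" already present; 2 new (l, u)
  "sarlupa" → prefix "sarlu" already present; 2 new (p, a)
  "nebelbelvi" → 10 new (n, e, b, e, l, b, e, l, v, i)
  "nedordorlu" → prefix "ne" already present; 8 new (d, o, r, d, o, r, l, u)
  "kalinfen" → 8 new (k, a, l, i, n, f, e, n)
  "nenetami" → prefix "ne" already present; 6 new (n, e, t, a, m, i)
  "negaldorgal" → prefix "ne" already present; 9 new (g, a, l, d, o, r, g, a, l)
  "rungalsar" → prefix "rungal" already present; 3 new (s, a, r)
  "sarlude" → prefix "sarlu" already present; 2 new (d, e)
  "sarluvi" → prefix "sarlu" already present; 2 new (v, i)
  "rungalvenne" → prefix "rungalven" already present; 2 new (n, e)
  "sarlunemor" → prefix "sarlune" already present; 3 new (m, o, r)
Total nodes = 7 + 11 + 6 + 4 + 3 + 2 + 2 + 10 + 8 + 8 + 6 + 9 + 3 + 2 + 2 + 2 + 3 = 88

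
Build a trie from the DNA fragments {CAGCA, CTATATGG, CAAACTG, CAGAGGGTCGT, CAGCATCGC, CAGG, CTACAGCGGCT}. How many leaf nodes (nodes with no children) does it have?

A leaf is a node with no children — equivalently, the end of a word that is not a proper prefix of any other stored word.
Those words: "CAAACTG", "CAGAGGGTCGT", "CAGCATCGC", "CAGG", "CTACAGCGGCT", "CTATATGG"
Leaf count: 6

6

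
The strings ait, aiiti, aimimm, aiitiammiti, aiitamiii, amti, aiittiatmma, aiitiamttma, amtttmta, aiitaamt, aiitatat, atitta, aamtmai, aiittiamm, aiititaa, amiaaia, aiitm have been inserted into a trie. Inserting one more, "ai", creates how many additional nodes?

"ai" is already a full path in the trie; only an end-marker is added.
No new nodes are needed: 0.

0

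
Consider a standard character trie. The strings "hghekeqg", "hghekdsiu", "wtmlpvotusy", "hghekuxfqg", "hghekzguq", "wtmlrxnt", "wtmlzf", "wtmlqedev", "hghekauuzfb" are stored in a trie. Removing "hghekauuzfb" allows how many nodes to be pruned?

After clearing the end-marker at "hghekauuzfb", prune upward until reaching a node still needed by another word.
The suffix "auuzfb" (6 nodes) is used only by "hghekauuzfb"; the node for "hghek" still has the child "e", so pruning stops there.
Nodes removed: 6

6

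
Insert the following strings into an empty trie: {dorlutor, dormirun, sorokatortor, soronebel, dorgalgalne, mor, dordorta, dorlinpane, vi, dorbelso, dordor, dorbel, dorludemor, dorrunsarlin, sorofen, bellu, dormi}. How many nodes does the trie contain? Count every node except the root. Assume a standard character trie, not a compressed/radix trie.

81

Trace insertions, counting only characters that open a new branch:
  "dorlutor" → 8 new (d, o, r, l, u, t, o, r)
  "dormirun" → prefix "dor" already present; 5 new (m, i, r, u, n)
  "sorokatortor" → 12 new (s, o, r, o, k, a, t, o, r, t, o, r)
  "soronebel" → prefix "soro" already present; 5 new (n, e, b, e, l)
  "dorgalgalne" → prefix "dor" already present; 8 new (g, a, l, g, a, l, n, e)
  "mor" → 3 new (m, o, r)
  "dordorta" → prefix "dor" already present; 5 new (d, o, r, t, a)
  "dorlinpane" → prefix "dorl" already present; 6 new (i, n, p, a, n, e)
  "vi" → 2 new (v, i)
  "dorbelso" → prefix "dor" already present; 5 new (b, e, l, s, o)
  "dordor" → prefix "dordor" already present; 0 new (none)
  "dorbel" → prefix "dorbel" already present; 0 new (none)
  "dorludemor" → prefix "dorlu" already present; 5 new (d, e, m, o, r)
  "dorrunsarlin" → prefix "dor" already present; 9 new (r, u, n, s, a, r, l, i, n)
  "sorofen" → prefix "soro" already present; 3 new (f, e, n)
  "bellu" → 5 new (b, e, l, l, u)
  "dormi" → prefix "dormi" already present; 0 new (none)
Total nodes = 8 + 5 + 12 + 5 + 8 + 3 + 5 + 6 + 2 + 5 + 0 + 0 + 5 + 9 + 3 + 5 + 0 = 81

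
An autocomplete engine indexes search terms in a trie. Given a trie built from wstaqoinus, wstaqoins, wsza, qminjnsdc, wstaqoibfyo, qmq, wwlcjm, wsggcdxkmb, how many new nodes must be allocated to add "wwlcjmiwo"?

3

Walking "wwlcjmiwo" from the root, the first 6 characters ("wwlcjm") follow existing edges; "i" is the first miss.
Each of the 3 remaining characters creates one node.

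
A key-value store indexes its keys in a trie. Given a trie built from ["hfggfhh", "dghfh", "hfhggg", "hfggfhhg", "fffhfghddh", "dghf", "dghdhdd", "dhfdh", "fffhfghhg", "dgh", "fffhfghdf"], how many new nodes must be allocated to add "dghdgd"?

2

"dghd" is already a path in the trie; the remaining "gd" must be added.
Each of the 2 remaining characters creates one node.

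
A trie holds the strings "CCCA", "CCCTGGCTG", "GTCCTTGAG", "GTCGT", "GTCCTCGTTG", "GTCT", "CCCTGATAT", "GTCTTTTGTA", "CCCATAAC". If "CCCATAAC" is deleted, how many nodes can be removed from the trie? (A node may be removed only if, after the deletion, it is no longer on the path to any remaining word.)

A node on "CCCATAAC"'s path can go only if nothing else ends at it or branches off below it.
The suffix "TAAC" (4 nodes) is used only by "CCCATAAC"; "CCCA" is itself a stored word, so pruning stops there.
Nodes removed: 4

4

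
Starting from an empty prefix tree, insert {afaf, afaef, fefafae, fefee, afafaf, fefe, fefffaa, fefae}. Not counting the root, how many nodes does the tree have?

22

Count nodes per top-level branch (shared prefixes stored once):
  'a'-branch (afaef, afaf, afafaf): 8 nodes
  'f'-branch (fefae, fefafae, fefe, fefee, fefffaa): 14 nodes
Sum: 22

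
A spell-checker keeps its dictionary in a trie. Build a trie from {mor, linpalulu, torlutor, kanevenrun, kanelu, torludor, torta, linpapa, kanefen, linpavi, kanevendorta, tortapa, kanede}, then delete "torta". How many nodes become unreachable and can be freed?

After clearing the end-marker at "torta", prune upward until reaching a node still needed by another word.
Every node on "torta" is still needed (e.g. by "tortapa"), so nothing is freed.
Nodes removed: 0

0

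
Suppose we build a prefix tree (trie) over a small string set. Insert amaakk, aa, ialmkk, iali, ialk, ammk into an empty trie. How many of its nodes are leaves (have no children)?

A leaf is a node with no children — equivalently, the end of a word that is not a proper prefix of any other stored word.
Those words: "aa", "amaakk", "ammk", "iali", "ialk", "ialmkk"
Leaf count: 6

6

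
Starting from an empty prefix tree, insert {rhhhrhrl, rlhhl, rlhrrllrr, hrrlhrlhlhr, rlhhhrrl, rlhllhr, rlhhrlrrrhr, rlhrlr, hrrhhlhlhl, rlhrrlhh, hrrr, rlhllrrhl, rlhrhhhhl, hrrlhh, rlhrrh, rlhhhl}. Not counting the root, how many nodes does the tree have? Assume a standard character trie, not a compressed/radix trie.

For each word, the new-node count is its length minus the longest prefix already in the trie:
  "rhhhrhrl" → 8 new (r, h, h, h, r, h, r, l)
  "rlhhl" → prefix "r" already present; 4 new (l, h, h, l)
  "rlhrrllrr" → prefix "rlh" already present; 6 new (r, r, l, l, r, r)
  "hrrlhrlhlhr" → 11 new (h, r, r, l, h, r, l, h, l, h, r)
  "rlhhhrrl" → prefix "rlhh" already present; 4 new (h, r, r, l)
  "rlhllhr" → prefix "rlh" already present; 4 new (l, l, h, r)
  "rlhhrlrrrhr" → prefix "rlhh" already present; 7 new (r, l, r, r, r, h, r)
  "rlhrlr" → prefix "rlhr" already present; 2 new (l, r)
  "hrrhhlhlhl" → prefix "hrr" already present; 7 new (h, h, l, h, l, h, l)
  "rlhrrlhh" → prefix "rlhrrl" already present; 2 new (h, h)
  "hrrr" → prefix "hrr" already present; 1 new (r)
  "rlhllrrhl" → prefix "rlhll" already present; 4 new (r, r, h, l)
  "rlhrhhhhl" → prefix "rlhr" already present; 5 new (h, h, h, h, l)
  "hrrlhh" → prefix "hrrlh" already present; 1 new (h)
  "rlhrrh" → prefix "rlhrr" already present; 1 new (h)
  "rlhhhl" → prefix "rlhhh" already present; 1 new (l)
Total nodes = 8 + 4 + 6 + 11 + 4 + 4 + 7 + 2 + 7 + 2 + 1 + 4 + 5 + 1 + 1 + 1 = 68

68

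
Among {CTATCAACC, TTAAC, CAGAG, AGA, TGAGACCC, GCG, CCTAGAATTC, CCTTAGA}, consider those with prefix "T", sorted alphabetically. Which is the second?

DFS of the "T" subtree visits, in order: "TGAGACCC", "TTAAC"
The 2nd is TTAAC.

TTAAC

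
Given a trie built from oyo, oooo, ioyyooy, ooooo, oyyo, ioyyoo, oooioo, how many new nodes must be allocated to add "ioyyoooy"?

The longest prefix of "ioyyoooy" already in the trie is "ioyyoo" (length 6).
Each of the 2 remaining characters creates one node.

2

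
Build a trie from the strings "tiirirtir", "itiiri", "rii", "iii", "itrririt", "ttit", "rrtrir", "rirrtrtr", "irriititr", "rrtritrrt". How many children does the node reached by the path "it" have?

2

Follow the path "it" to its node, then look at its outgoing edges.
Distinct next characters after "it": i, r.
That node has 2 child edges.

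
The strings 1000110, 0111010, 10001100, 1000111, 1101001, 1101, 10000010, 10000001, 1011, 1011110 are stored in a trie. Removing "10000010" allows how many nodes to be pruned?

2

Walk "10000010" from the leaf back toward the root, removing each node that no remaining word uses.
The suffix "10" (2 nodes) is used only by "10000010"; the node for "100000" still has the child "0", so pruning stops there.
Nodes removed: 2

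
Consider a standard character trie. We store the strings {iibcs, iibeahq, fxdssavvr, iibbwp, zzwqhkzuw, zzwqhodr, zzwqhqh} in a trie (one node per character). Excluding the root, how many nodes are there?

35

For each word, the new-node count is its length minus the longest prefix already in the trie:
  "iibcs" → 5 new (i, i, b, c, s)
  "iibeahq" → prefix "iib" already present; 4 new (e, a, h, q)
  "fxdssavvr" → 9 new (f, x, d, s, s, a, v, v, r)
  "iibbwp" → prefix "iib" already present; 3 new (b, w, p)
  "zzwqhkzuw" → 9 new (z, z, w, q, h, k, z, u, w)
  "zzwqhodr" → prefix "zzwqh" already present; 3 new (o, d, r)
  "zzwqhqh" → prefix "zzwqh" already present; 2 new (q, h)
Total nodes = 5 + 4 + 9 + 3 + 9 + 3 + 2 = 35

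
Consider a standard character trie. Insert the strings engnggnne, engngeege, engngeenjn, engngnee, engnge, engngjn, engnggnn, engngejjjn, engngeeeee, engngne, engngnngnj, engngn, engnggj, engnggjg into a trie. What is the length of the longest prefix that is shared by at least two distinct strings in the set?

8

Equivalently: take the maximum, over all pairs, of their longest common prefix length.
e.g. "engnggnn" and "engnggnne" share the prefix "engnggnn" of length 8; no pair shares a longer one.
Longest shared-prefix length: 8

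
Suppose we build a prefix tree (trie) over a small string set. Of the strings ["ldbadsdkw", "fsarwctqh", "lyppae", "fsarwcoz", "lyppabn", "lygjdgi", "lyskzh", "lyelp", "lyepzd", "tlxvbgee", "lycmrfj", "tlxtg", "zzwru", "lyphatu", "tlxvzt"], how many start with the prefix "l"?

9

Walk to "l"; the words in its subtree are exactly those with that prefix.
Words under "l": ldbadsdkw, lycmrfj, lyelp, lyepzd, lygjdgi, lyphatu, lyppabn, lyppae, lyskzh
Count: 9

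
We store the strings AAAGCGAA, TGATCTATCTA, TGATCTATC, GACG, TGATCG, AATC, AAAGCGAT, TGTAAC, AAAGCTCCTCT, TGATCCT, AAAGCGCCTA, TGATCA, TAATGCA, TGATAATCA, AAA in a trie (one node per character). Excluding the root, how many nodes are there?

Count nodes per top-level branch (shared prefixes stored once):
  'A'-branch (AAA, AAAGCGAA, AAAGCGAT, AAAGCGCCTA, AAAGCTCCTCT, AATC): 21 nodes
  'G'-branch (GACG): 4 nodes
  'T'-branch (TAATGCA, TGATAATCA, TGATCA, TGATCCT, TGATCG, TGATCTATC, TGATCTATCTA, TGTAAC): 30 nodes
Sum: 55

55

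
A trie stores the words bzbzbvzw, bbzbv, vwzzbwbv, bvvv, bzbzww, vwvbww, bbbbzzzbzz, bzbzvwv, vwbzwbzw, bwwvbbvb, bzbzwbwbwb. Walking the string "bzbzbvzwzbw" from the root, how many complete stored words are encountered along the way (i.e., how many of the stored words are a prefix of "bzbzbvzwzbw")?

1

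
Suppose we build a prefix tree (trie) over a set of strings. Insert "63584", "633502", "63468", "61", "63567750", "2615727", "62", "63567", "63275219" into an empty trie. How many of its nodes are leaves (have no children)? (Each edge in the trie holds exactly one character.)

Leaves are exactly the stored words that no other stored word extends.
Those words: "2615727", "61", "62", "63275219", "633502", "63468", "63567750", "63584"
Leaf count: 8

8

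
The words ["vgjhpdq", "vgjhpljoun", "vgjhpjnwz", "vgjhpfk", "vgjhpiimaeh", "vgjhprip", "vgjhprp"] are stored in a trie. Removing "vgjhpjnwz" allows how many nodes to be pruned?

Walk "vgjhpjnwz" from the leaf back toward the root, removing each node that no remaining word uses.
The suffix "jnwz" (4 nodes) is used only by "vgjhpjnwz"; the node for "vgjhp" still has the child "d", so pruning stops there.
Nodes removed: 4

4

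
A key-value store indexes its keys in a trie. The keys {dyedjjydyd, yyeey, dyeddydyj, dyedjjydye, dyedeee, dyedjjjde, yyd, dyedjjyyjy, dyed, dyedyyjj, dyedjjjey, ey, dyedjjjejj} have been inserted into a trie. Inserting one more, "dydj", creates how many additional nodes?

Walking "dydj" from the root, the first 2 characters ("dy") follow existing edges; "d" is the first miss.
So 4 − 2 = 2 new nodes.

2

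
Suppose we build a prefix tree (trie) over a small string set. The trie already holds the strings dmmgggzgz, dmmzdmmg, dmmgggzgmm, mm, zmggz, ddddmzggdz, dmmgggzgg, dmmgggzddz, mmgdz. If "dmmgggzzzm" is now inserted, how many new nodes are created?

Walking "dmmgggzzzm" from the root, the first 7 characters ("dmmgggz") follow existing edges; "z" is the first miss.
So 10 − 7 = 3 new nodes.

3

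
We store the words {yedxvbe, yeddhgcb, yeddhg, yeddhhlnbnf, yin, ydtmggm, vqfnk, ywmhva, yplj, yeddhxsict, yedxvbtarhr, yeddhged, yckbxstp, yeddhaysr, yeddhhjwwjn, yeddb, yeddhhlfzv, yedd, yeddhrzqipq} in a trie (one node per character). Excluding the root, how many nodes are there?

Insert word by word; a character creates a node only if that edge doesn't already exist:
  "yedxvbe" → 7 new (y, e, d, x, v, b, e)
  "yeddhgcb" → prefix "yed" already present; 5 new (d, h, g, c, b)
  "yeddhg" → prefix "yeddhg" already present; 0 new (none)
  "yeddhhlnbnf" → prefix "yeddh" already present; 6 new (h, l, n, b, n, f)
  "yin" → prefix "y" already present; 2 new (i, n)
  "ydtmggm" → prefix "y" already present; 6 new (d, t, m, g, g, m)
  "vqfnk" → 5 new (v, q, f, n, k)
  "ywmhva" → prefix "y" already present; 5 new (w, m, h, v, a)
  "yplj" → prefix "y" already present; 3 new (p, l, j)
  "yeddhxsict" → prefix "yeddh" already present; 5 new (x, s, i, c, t)
  "yedxvbtarhr" → prefix "yedxvb" already present; 5 new (t, a, r, h, r)
  "yeddhged" → prefix "yeddhg" already present; 2 new (e, d)
  "yckbxstp" → prefix "y" already present; 7 new (c, k, b, x, s, t, p)
  "yeddhaysr" → prefix "yeddh" already present; 4 new (a, y, s, r)
  "yeddhhjwwjn" → prefix "yeddhh" already present; 5 new (j, w, w, j, n)
  "yeddb" → prefix "yedd" already present; 1 new (b)
  "yeddhhlfzv" → prefix "yeddhhl" already present; 3 new (f, z, v)
  "yedd" → prefix "yedd" already present; 0 new (none)
  "yeddhrzqipq" → prefix "yeddh" already present; 6 new (r, z, q, i, p, q)
Total nodes = 7 + 5 + 0 + 6 + 2 + 6 + 5 + 5 + 3 + 5 + 5 + 2 + 7 + 4 + 5 + 1 + 3 + 0 + 6 = 77

77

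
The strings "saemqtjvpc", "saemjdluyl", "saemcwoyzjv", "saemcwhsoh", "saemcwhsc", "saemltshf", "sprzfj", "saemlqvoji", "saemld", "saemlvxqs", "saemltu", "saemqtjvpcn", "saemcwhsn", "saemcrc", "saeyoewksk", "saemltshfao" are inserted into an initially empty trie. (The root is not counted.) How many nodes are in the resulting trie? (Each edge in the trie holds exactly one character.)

For each word, the new-node count is its length minus the longest prefix already in the trie:
  "saemqtjvpc" → 10 new (s, a, e, m, q, t, j, v, p, c)
  "saemjdluyl" → prefix "saem" already present; 6 new (j, d, l, u, y, l)
  "saemcwoyzjv" → prefix "saem" already present; 7 new (c, w, o, y, z, j, v)
  "saemcwhsoh" → prefix "saemcw" already present; 4 new (h, s, o, h)
  "saemcwhsc" → prefix "saemcwhs" already present; 1 new (c)
  "saemltshf" → prefix "saem" already present; 5 new (l, t, s, h, f)
  "sprzfj" → prefix "s" already present; 5 new (p, r, z, f, j)
  "saemlqvoji" → prefix "saeml" already present; 5 new (q, v, o, j, i)
  "saemld" → prefix "saeml" already present; 1 new (d)
  "saemlvxqs" → prefix "saeml" already present; 4 new (v, x, q, s)
  "saemltu" → prefix "saemlt" already present; 1 new (u)
  "saemqtjvpcn" → prefix "saemqtjvpc" already present; 1 new (n)
  "saemcwhsn" → prefix "saemcwhs" already present; 1 new (n)
  "saemcrc" → prefix "saemc" already present; 2 new (r, c)
  "saeyoewksk" → prefix "sae" already present; 7 new (y, o, e, w, k, s, k)
  "saemltshfao" → prefix "saemltshf" already present; 2 new (a, o)
Total nodes = 10 + 6 + 7 + 4 + 1 + 5 + 5 + 5 + 1 + 4 + 1 + 1 + 1 + 2 + 7 + 2 = 62

62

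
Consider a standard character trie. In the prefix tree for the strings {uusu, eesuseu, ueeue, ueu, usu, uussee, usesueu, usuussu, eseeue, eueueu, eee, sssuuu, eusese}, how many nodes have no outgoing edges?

A leaf is a node with no children — equivalently, the end of a word that is not a proper prefix of any other stored word.
Those words: "eee", "eesuseu", "eseeue", "eueueu", "eusese", "sssuuu", "ueeue", "ueu", "usesueu", "usuussu", "uussee", "uusu"
Leaf count: 12

12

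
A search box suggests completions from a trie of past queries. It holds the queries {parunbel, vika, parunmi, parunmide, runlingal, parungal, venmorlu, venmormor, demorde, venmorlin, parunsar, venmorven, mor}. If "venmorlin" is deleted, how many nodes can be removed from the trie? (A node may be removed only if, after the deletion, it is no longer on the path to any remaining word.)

2

Walk "venmorlin" from the leaf back toward the root, removing each node that no remaining word uses.
The suffix "in" (2 nodes) is used only by "venmorlin"; the node for "venmorl" still has the child "u", so pruning stops there.
Nodes removed: 2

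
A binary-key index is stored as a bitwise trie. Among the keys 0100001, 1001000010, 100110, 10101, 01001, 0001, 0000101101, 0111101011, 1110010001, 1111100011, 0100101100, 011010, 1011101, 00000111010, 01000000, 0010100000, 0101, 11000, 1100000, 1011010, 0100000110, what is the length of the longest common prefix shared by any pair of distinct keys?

7

Look for the deepest trie node that still has at least two words in its subtree.
"01000000" and "0100000110" agree on "0100000" (7 characters) before diverging; nothing deeper is shared.
Longest shared-prefix length: 7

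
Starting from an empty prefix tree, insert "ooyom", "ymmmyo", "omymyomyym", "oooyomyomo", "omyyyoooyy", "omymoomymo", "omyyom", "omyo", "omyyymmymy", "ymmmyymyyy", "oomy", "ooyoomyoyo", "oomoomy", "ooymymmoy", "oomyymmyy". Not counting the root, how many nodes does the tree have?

Trace insertions, counting only characters that open a new branch:
  "ooyom" → 5 new (o, o, y, o, m)
  "ymmmyo" → 6 new (y, m, m, m, y, o)
  "omymyomyym" → prefix "o" already present; 9 new (m, y, m, y, o, m, y, y, m)
  "oooyomyomo" → prefix "oo" already present; 8 new (o, y, o, m, y, o, m, o)
  "omyyyoooyy" → prefix "omy" already present; 7 new (y, y, o, o, o, y, y)
  "omymoomymo" → prefix "omym" already present; 6 new (o, o, m, y, m, o)
  "omyyom" → prefix "omyy" already present; 2 new (o, m)
  "omyo" → prefix "omy" already present; 1 new (o)
  "omyyymmymy" → prefix "omyyy" already present; 5 new (m, m, y, m, y)
  "ymmmyymyyy" → prefix "ymmmy" already present; 5 new (y, m, y, y, y)
  "oomy" → prefix "oo" already present; 2 new (m, y)
  "ooyoomyoyo" → prefix "ooyo" already present; 6 new (o, m, y, o, y, o)
  "oomoomy" → prefix "oom" already present; 4 new (o, o, m, y)
  "ooymymmoy" → prefix "ooy" already present; 6 new (m, y, m, m, o, y)
  "oomyymmyy" → prefix "oomy" already present; 5 new (y, m, m, y, y)
Total nodes = 5 + 6 + 9 + 8 + 7 + 6 + 2 + 1 + 5 + 5 + 2 + 6 + 4 + 6 + 5 = 77

77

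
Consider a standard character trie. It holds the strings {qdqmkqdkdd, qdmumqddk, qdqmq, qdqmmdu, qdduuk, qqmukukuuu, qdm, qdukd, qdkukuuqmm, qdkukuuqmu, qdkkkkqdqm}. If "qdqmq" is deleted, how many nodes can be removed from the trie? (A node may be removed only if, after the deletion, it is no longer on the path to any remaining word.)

A node on "qdqmq"'s path can go only if nothing else ends at it or branches off below it.
The suffix "q" (1 node) is used only by "qdqmq"; the node for "qdqm" still has the child "k", so pruning stops there.
Nodes removed: 1

1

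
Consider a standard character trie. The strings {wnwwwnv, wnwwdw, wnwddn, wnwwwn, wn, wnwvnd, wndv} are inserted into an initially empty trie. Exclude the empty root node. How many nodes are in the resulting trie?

Count nodes per top-level branch (shared prefixes stored once):
  'w'-branch (wn, wndv, wnwddn, wnwvnd, wnwwdw, wnwwwn, wnwwwnv): 17 nodes
Sum: 17

17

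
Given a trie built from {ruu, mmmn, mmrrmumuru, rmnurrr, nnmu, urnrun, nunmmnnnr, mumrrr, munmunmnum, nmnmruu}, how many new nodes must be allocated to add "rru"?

2

Walking "rru" from the root, the first 1 characters ("r") follow existing edges; "r" is the first miss.
New nodes needed: |"rru"| − 1 = 3 − 1 = 2.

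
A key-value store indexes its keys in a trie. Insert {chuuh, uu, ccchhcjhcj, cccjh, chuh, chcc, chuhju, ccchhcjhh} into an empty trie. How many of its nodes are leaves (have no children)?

7

Leaves are exactly the stored words that no other stored word extends.
Those words: "ccchhcjhcj", "ccchhcjhh", "cccjh", "chcc", "chuhju", "chuuh", "uu"
Leaf count: 7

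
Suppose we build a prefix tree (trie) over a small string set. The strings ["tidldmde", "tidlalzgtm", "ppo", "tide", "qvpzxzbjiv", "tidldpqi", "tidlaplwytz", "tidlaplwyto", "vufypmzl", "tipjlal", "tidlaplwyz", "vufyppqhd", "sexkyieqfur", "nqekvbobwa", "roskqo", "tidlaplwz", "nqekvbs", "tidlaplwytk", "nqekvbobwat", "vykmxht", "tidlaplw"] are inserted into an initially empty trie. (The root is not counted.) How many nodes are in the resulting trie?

Insert word by word; a character creates a node only if that edge doesn't already exist:
  "tidldmde" → 8 new (t, i, d, l, d, m, d, e)
  "tidlalzgtm" → prefix "tidl" already present; 6 new (a, l, z, g, t, m)
  "ppo" → 3 new (p, p, o)
  "tide" → prefix "tid" already present; 1 new (e)
  "qvpzxzbjiv" → 10 new (q, v, p, z, x, z, b, j, i, v)
  "tidldpqi" → prefix "tidld" already present; 3 new (p, q, i)
  "tidlaplwytz" → prefix "tidla" already present; 6 new (p, l, w, y, t, z)
  "tidlaplwyto" → prefix "tidlaplwyt" already present; 1 new (o)
  "vufypmzl" → 8 new (v, u, f, y, p, m, z, l)
  "tipjlal" → prefix "ti" already present; 5 new (p, j, l, a, l)
  "tidlaplwyz" → prefix "tidlaplwy" already present; 1 new (z)
  "vufyppqhd" → prefix "vufyp" already present; 4 new (p, q, h, d)
  "sexkyieqfur" → 11 new (s, e, x, k, y, i, e, q, f, u, r)
  "nqekvbobwa" → 10 new (n, q, e, k, v, b, o, b, w, a)
  "roskqo" → 6 new (r, o, s, k, q, o)
  "tidlaplwz" → prefix "tidlaplw" already present; 1 new (z)
  "nqekvbs" → prefix "nqekvb" already present; 1 new (s)
  "tidlaplwytk" → prefix "tidlaplwyt" already present; 1 new (k)
  "nqekvbobwat" → prefix "nqekvbobwa" already present; 1 new (t)
  "vykmxht" → prefix "v" already present; 6 new (y, k, m, x, h, t)
  "tidlaplw" → prefix "tidlaplw" already present; 0 new (none)
Total nodes = 8 + 6 + 3 + 1 + 10 + 3 + 6 + 1 + 8 + 5 + 1 + 4 + 11 + 10 + 6 + 1 + 1 + 1 + 1 + 6 + 0 = 93

93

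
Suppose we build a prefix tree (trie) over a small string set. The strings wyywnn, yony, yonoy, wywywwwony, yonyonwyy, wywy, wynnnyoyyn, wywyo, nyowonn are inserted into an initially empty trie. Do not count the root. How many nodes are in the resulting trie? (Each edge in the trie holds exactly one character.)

41

Count nodes per top-level branch (shared prefixes stored once):
  'n'-branch (nyowonn): 7 nodes
  'w'-branch (wynnnyoyyn, wywy, wywyo, wywywwwony, wyywnn): 23 nodes
  'y'-branch (yonoy, yony, yonyonwyy): 11 nodes
Sum: 41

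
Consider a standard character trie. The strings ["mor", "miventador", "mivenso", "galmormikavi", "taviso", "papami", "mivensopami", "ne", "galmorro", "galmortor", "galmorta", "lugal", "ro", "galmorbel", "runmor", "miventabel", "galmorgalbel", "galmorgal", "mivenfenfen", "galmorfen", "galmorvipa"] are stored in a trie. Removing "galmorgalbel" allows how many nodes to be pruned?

A node on "galmorgalbel"'s path can go only if nothing else ends at it or branches off below it.
The suffix "bel" (3 nodes) is used only by "galmorgalbel"; "galmorgal" is itself a stored word, so pruning stops there.
Nodes removed: 3

3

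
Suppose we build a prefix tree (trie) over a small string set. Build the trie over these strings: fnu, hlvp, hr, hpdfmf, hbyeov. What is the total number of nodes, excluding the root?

18

Count nodes per top-level branch (shared prefixes stored once):
  'f'-branch (fnu): 3 nodes
  'h'-branch (hbyeov, hlvp, hpdfmf, hr): 15 nodes
Sum: 18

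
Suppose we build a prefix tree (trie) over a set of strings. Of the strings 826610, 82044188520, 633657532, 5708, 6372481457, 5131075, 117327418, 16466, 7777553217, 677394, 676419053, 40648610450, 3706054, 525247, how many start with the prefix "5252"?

1

Traverse to the node for "5252", then collect every word in that subtree.
Matches: "525247"
Count: 1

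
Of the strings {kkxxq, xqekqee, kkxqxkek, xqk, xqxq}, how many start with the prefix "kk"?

2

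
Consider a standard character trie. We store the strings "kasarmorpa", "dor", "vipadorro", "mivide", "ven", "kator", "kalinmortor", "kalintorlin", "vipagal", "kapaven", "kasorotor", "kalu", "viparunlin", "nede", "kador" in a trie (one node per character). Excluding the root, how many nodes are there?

76

Count nodes per top-level branch (shared prefixes stored once):
  'd'-branch (dor): 3 nodes
  'k'-branch (kador, kalinmortor, kalintorlin, kalu, kapaven, kasarmorpa, kasorotor, kator): 43 nodes
  'm'-branch (mivide): 6 nodes
  'n'-branch (nede): 4 nodes
  'v'-branch (ven, vipadorro, vipagal, viparunlin): 20 nodes
Sum: 76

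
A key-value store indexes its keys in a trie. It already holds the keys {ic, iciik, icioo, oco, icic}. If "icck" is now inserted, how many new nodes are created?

"ic" is already a path in the trie; the remaining "ck" must be added.
New nodes needed: |"icck"| − 2 = 4 − 2 = 2.

2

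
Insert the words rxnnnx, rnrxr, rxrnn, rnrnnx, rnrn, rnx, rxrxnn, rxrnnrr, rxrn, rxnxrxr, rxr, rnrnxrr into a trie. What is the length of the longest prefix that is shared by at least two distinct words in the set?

The deepest shared node is where two words last agree before diverging.
e.g. "rxrnn" and "rxrnnrr" share the prefix "rxrnn" of length 5; no pair shares a longer one.
Longest shared-prefix length: 5

5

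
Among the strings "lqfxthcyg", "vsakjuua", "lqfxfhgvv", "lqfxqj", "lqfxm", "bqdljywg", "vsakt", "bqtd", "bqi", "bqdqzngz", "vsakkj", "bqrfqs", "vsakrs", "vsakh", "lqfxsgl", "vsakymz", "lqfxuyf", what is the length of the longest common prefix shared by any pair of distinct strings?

The deepest shared node is where two words last agree before diverging.
"lqfxfhgvv" and "lqfxm" agree on "lqfx" (4 characters) before diverging; nothing deeper is shared.
Longest shared-prefix length: 4

4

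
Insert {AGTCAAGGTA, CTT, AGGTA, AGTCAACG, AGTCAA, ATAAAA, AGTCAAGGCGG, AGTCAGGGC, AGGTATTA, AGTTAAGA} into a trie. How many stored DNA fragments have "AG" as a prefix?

Filter for entries beginning with "AG":
Matches: "AGGTA", "AGGTATTA", "AGTCAA", "AGTCAACG", "AGTCAAGGCGG", "AGTCAAGGTA", "AGTCAGGGC", "AGTTAAGA"
Count: 8

8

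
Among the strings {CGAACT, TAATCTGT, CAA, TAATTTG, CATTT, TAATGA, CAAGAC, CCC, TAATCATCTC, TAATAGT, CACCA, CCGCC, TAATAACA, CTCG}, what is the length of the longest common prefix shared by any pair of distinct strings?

5

Equivalently: take the maximum, over all pairs, of their longest common prefix length.
"TAATAACA" and "TAATAGT" agree on "TAATA" (5 characters) before diverging; nothing deeper is shared.
Longest shared-prefix length: 5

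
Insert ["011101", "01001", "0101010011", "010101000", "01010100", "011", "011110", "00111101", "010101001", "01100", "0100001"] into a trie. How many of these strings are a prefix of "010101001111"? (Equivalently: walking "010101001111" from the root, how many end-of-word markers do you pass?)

Walk "010101001111" from the root; an end-of-word marker is hit whenever a stored word is a prefix of "010101001111".
Prefixes of the query that are stored words: "01010100", "010101001", "0101010011"
Count: 3

3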